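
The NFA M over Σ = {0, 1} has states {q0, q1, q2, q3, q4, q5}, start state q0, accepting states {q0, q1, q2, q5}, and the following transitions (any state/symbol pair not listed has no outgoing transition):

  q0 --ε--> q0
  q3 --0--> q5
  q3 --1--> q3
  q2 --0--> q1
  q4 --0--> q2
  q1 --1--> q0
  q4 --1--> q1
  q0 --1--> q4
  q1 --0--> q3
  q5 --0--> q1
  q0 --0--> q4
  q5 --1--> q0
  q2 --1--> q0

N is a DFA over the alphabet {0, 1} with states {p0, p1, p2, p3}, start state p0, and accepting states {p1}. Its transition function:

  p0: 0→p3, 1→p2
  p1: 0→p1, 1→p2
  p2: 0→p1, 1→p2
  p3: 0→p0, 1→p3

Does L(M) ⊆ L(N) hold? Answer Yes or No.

No

The empty string ε is in L(M) but not in L(N).
So L(M) ⊄ L(N).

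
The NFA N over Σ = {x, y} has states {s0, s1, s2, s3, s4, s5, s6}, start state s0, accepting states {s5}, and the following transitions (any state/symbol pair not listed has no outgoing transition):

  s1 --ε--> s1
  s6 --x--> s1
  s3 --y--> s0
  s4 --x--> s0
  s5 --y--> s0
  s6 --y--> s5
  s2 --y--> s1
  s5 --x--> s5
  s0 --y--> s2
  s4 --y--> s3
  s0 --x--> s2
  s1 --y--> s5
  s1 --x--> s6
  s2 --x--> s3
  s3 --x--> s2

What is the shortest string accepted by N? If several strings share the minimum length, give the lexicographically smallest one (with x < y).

A breadth-first search from s0 reaches an accepting state first via the path s0 → s2 → s1 → s5 on input xyy.
No string of length < 3 is accepted (BFS exhausts all shorter strings without reaching an accepting state), and xyy is the lexicographically least accepting string of length 3.

xyy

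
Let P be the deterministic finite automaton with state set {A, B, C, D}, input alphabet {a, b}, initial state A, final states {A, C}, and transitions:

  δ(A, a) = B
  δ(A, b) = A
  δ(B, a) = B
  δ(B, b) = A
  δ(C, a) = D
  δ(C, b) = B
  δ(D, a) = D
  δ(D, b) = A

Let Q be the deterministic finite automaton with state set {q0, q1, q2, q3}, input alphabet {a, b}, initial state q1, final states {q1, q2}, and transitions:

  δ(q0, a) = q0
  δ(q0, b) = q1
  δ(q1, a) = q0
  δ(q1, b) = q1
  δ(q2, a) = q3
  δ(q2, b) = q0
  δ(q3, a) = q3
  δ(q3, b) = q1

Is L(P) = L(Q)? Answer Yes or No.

Exploring the product automaton P × Q from the start pair (A, q1), following both machines on each input symbol, reaches 2 state pairs: (A, q1), (B, q0).
P accepts in {A, C} and Q accepts in {q1, q2}. In every reachable pair the two components are either both accepting — (A, q1) — or both non-accepting, so no string is accepted by exactly one of the machines: L(P) \ L(Q) and L(Q) \ L(P) are both empty.
Hence every string is accepted by P iff it is accepted by Q, and the two languages coincide.

Yes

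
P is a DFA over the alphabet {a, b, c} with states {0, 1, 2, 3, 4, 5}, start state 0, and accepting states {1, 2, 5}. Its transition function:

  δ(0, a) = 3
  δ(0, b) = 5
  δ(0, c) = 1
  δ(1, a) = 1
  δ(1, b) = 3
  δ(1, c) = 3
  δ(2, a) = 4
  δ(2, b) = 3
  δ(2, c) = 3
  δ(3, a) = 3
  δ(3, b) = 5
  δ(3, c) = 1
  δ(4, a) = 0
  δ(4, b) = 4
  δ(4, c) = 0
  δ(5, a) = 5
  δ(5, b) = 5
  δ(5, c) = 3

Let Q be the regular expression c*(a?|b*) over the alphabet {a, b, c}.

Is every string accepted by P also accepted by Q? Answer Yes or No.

No

The string ab is in L(P) but not in L(Q).
So L(P) ⊄ L(Q).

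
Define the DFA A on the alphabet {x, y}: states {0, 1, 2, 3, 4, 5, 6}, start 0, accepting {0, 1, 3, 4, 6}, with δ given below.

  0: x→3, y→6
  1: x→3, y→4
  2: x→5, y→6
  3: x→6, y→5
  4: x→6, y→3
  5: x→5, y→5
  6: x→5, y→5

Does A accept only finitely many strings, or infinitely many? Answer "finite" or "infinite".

finite

The useful states (reachable from 0 and able to reach an accepting state) are {0, 3, 6}.
Restricted to these states the transition graph has no cycle, so every accepting path has bounded length and L is finite.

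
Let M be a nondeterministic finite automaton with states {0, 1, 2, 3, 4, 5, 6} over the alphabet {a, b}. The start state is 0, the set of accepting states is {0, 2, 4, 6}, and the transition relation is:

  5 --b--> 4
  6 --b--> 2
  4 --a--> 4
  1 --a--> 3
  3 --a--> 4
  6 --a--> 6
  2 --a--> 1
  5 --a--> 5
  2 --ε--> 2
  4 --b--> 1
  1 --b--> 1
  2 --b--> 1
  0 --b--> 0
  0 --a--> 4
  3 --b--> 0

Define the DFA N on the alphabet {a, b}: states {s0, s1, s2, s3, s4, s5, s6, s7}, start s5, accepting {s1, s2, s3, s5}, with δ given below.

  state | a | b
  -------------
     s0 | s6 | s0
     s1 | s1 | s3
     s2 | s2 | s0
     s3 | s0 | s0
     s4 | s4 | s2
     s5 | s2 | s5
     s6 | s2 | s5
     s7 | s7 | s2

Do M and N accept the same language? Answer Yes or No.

Exploring the product automaton M × N from the start pair (0, s5), following both machines on each input symbol, reaches 4 state pairs: (0, s5), (4, s2), (1, s0), (3, s6).
M accepts in {0, 2, 4, 6} and N accepts in {s1, s2, s3, s5}. In every reachable pair the two components are either both accepting — (0, s5), (4, s2) — or both non-accepting, so no string is accepted by exactly one of the machines: L(M) \ L(N) and L(N) \ L(M) are both empty.
Hence every string is accepted by M iff it is accepted by N, and the two languages coincide.

Yes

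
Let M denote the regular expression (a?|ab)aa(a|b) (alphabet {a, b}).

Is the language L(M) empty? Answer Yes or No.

No

The string aaa matches the expression, so it belongs to L(M).
Since L(M) contains at least one string, it is not empty.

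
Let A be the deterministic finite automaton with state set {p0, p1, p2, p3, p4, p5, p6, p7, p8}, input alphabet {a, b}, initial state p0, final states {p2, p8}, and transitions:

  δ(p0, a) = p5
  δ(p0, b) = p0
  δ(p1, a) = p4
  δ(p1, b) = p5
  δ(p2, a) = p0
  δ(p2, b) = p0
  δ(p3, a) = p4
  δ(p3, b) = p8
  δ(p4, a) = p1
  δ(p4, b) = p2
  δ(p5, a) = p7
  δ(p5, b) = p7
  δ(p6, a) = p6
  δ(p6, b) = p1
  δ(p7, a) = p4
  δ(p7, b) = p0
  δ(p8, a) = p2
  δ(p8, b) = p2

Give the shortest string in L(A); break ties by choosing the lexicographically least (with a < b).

A breadth-first search from p0 reaches an accepting state first via the path p0 → p5 → p7 → p4 → p2 on input aaab.
No string of length < 4 is accepted (BFS exhausts all shorter strings without reaching an accepting state), and aaab is the lexicographically least accepting string of length 4.

aaab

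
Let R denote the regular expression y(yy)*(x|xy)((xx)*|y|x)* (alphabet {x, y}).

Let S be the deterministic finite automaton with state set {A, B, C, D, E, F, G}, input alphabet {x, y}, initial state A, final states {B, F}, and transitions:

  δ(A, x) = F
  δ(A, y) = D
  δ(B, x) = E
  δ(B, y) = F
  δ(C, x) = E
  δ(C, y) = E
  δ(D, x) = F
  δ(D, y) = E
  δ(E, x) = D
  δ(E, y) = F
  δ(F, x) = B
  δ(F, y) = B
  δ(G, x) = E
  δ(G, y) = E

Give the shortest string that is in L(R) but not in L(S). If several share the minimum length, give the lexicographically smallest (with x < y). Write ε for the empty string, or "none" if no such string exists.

The string yxxx is accepted by R but not by S.
No shorter string lies in the difference, and yxxx is the lexicographically first length-4 string in L(R) \ L(S).

yxxx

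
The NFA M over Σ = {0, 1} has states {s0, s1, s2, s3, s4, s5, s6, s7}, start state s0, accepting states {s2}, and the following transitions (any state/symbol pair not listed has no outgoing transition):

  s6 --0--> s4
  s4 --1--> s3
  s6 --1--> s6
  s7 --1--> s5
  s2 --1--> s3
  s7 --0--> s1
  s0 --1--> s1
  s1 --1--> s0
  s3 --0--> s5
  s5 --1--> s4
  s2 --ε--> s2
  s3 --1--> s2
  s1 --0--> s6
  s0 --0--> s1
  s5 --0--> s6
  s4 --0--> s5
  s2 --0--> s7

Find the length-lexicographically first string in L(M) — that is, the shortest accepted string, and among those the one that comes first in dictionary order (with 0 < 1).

A breadth-first search from s0 reaches an accepting state first via the path s0 → s1 → s6 → s4 → s3 → s2 on input 00011.
No string of length < 5 is accepted (BFS exhausts all shorter strings without reaching an accepting state), and 00011 is the lexicographically least accepting string of length 5.

00011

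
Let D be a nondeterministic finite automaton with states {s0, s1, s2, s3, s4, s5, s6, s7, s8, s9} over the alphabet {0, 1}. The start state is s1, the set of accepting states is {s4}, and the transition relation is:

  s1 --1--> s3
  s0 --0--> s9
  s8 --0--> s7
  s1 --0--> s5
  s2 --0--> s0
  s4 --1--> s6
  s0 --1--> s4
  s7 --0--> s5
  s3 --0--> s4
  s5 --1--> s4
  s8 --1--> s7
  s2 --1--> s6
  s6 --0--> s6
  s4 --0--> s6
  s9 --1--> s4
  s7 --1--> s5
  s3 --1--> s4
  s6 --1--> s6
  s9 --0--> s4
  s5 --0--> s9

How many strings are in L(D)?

The useful subgraph on states {s1, s3, s4, s5, s9} is acyclic, so L(D) is finite; the longest accepting path visits 4 useful states, giving maximum string length 3.
Counting accepting paths from s1 by length: 3 of length 2, 2 of length 3. Total 5.

5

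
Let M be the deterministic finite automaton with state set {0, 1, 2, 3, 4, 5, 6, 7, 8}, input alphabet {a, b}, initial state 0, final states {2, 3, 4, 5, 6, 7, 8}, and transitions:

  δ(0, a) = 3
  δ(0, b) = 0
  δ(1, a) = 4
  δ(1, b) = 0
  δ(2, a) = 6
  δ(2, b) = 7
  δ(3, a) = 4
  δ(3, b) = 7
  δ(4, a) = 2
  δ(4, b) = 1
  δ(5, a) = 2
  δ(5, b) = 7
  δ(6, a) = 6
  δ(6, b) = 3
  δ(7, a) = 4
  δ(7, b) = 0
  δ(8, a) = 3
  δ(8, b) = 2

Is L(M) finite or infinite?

infinite

State 0 is reachable from the start and can reach an accepting state, and it lies on the cycle 0 → 0.
Traversing that cycle any number of times yields accepted strings of unbounded length, so the language is infinite.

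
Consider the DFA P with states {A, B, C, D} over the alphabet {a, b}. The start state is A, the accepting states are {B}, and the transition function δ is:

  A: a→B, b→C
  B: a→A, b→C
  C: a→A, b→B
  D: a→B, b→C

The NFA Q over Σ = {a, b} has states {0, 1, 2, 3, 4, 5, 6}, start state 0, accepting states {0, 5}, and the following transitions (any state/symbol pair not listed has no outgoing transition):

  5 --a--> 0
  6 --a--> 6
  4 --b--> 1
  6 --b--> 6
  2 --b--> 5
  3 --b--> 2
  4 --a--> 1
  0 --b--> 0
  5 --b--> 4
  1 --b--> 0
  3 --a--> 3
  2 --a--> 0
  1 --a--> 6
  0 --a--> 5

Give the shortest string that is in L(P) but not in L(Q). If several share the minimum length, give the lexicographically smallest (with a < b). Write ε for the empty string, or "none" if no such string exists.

The string abb is accepted by P but not by Q.
No shorter string lies in the difference, and abb is the lexicographically first length-3 string in L(P) \ L(Q).

abb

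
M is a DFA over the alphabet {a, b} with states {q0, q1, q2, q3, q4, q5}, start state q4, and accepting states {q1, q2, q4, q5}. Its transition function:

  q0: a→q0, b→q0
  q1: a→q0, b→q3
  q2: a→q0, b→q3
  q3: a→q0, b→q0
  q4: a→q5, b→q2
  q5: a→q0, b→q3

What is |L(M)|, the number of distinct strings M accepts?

3

The useful subgraph on states {q2, q4, q5} is acyclic, so L(M) is finite; the longest accepting path visits 2 useful states, giving maximum string length 1.
Counting accepting paths from q4 by length: 1 of length 0, 2 of length 1. Total 3.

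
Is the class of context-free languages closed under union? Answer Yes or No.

Yes

Take grammars for L₁ and L₂ with disjoint nonterminals and start symbols S₁, S₂; the grammar with a new start symbol and productions S → S₁ | S₂ generates L₁ ∪ L₂.
So the context-free languages are closed under union.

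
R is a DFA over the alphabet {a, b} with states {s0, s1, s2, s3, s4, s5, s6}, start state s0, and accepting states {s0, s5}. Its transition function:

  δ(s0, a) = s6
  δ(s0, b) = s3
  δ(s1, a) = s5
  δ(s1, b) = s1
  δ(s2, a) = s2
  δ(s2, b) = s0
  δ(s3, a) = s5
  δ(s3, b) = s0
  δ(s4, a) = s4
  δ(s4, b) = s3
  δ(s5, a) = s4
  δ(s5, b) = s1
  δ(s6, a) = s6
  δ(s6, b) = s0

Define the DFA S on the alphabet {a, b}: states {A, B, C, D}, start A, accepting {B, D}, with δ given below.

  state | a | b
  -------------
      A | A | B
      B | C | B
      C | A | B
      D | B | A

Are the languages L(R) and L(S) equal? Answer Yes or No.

The empty string ε is accepted by R but rejected by S.
So L(R) ≠ L(S).

No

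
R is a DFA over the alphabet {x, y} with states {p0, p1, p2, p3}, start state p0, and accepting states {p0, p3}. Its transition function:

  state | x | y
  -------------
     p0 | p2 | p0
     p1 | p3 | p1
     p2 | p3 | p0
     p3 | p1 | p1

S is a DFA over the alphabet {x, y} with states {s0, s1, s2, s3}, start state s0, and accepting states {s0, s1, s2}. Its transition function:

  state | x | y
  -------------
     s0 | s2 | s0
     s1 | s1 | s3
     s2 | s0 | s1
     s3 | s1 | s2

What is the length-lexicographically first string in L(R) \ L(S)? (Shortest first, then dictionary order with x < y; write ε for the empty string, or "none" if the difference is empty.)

The string xyy is accepted by R but not by S.
No shorter string lies in the difference, and xyy is the lexicographically first length-3 string in L(R) \ L(S).

xyy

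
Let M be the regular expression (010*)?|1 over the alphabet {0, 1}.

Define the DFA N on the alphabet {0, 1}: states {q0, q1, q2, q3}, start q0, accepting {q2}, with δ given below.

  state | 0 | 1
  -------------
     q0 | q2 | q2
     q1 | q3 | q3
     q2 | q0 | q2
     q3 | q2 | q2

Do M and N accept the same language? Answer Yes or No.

The empty string ε is accepted by M but rejected by N.
So L(M) ≠ L(N).

No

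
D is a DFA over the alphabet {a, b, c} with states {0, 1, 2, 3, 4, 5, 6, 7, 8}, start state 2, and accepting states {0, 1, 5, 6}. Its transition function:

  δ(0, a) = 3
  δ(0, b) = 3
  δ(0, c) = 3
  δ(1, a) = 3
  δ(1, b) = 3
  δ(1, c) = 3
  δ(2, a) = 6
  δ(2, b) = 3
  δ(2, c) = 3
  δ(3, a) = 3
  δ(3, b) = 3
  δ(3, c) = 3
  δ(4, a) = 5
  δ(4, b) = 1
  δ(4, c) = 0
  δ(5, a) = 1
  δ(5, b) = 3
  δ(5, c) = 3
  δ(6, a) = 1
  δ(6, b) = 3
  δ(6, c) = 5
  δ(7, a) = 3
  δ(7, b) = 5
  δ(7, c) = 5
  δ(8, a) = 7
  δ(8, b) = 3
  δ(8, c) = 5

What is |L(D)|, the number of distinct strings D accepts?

4

The useful subgraph on states {1, 2, 5, 6} is acyclic, so L(D) is finite; the longest accepting path visits 4 useful states, giving maximum string length 3.
Counting accepting paths from 2 by length: 1 of length 1, 2 of length 2, 1 of length 3. Total 4.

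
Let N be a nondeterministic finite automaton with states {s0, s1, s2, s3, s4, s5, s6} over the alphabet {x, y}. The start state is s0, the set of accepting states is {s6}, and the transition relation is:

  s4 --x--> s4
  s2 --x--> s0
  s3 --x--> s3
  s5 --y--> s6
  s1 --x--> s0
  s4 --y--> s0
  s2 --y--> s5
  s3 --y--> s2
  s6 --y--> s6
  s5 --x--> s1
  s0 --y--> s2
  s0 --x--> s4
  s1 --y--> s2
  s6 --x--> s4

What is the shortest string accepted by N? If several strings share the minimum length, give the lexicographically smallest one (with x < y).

A breadth-first search from s0 reaches an accepting state first via the path s0 → s2 → s5 → s6 on input yyy.
No string of length < 3 is accepted (BFS exhausts all shorter strings without reaching an accepting state), and yyy is the lexicographically least accepting string of length 3.

yyy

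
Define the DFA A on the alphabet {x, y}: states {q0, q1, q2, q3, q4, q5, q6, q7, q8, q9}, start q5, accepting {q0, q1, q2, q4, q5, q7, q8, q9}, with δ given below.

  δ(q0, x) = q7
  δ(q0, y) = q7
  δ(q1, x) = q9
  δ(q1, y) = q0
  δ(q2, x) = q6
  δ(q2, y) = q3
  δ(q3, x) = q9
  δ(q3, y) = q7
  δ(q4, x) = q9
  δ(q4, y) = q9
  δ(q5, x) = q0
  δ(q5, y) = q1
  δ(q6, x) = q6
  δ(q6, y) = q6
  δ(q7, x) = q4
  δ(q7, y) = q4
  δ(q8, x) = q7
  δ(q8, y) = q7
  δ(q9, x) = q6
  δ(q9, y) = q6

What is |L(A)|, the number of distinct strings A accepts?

The useful subgraph on states {q0, q1, q4, q5, q7, q9} is acyclic, so L(A) is finite; the longest accepting path visits 6 useful states, giving maximum string length 5.
Counting accepting paths from q5 by length: 1 of length 0, 2 of length 1, 4 of length 2, 6 of length 3, 12 of length 4, 8 of length 5. Total 33.

33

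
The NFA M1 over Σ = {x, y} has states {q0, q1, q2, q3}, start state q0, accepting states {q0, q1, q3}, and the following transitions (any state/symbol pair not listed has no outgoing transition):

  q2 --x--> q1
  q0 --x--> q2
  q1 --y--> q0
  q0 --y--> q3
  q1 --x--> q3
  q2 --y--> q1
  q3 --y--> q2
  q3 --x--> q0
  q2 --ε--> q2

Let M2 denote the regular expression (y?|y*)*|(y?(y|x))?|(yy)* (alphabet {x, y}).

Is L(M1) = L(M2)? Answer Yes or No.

No

The string xx is accepted by M1 but rejected by M2.
So L(M1) ≠ L(M2).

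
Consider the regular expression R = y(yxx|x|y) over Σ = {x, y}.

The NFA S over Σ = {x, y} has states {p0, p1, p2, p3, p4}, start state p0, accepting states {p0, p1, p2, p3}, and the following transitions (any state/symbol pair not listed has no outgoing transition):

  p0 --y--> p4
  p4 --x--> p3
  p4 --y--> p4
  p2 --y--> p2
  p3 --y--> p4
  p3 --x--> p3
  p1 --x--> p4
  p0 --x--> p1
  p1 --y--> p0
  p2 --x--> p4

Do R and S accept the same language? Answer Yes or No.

No

The string yy is accepted by R but rejected by S.
So L(R) ≠ L(S).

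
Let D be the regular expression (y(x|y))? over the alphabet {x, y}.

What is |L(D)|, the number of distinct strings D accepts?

3

The expression has no Kleene star, so L(D) is finite. Expanding the alternatives gives {ε, yx, yy}.
That is 1 of length 0, 2 of length 2: 3 strings in all.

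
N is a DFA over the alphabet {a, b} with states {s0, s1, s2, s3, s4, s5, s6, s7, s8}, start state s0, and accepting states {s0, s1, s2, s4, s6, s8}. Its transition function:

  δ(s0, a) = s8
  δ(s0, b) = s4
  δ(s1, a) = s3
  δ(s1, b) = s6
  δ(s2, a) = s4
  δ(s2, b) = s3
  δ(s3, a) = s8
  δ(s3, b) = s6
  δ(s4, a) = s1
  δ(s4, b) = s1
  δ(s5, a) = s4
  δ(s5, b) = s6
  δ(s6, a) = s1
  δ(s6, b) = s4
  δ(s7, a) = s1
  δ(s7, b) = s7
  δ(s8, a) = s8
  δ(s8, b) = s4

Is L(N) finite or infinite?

State s8 is reachable from the start and can reach an accepting state, and it lies on the cycle s8 → s8.
Traversing that cycle any number of times yields accepted strings of unbounded length, so the language is infinite.

infinite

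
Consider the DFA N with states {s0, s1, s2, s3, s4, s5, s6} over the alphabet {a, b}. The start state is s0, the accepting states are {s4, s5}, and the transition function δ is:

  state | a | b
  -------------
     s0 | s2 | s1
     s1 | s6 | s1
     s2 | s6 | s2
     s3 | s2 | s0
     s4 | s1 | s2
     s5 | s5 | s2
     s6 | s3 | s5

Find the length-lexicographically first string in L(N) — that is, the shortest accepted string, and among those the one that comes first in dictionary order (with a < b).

A breadth-first search from s0 reaches an accepting state first via the path s0 → s2 → s6 → s5 on input aab.
No string of length < 3 is accepted (BFS exhausts all shorter strings without reaching an accepting state), and aab is the lexicographically least accepting string of length 3.

aab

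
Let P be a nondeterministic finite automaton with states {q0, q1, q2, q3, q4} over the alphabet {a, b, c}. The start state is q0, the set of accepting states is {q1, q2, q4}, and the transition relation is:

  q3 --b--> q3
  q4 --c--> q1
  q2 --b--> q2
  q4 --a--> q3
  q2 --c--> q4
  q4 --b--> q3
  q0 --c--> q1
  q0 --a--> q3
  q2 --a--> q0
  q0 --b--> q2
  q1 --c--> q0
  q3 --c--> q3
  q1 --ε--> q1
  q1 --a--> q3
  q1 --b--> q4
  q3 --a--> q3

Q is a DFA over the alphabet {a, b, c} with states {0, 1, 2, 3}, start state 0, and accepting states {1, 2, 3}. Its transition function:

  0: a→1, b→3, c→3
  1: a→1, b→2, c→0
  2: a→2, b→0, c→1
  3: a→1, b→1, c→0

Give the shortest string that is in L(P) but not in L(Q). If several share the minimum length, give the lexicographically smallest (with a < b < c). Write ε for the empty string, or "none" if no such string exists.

The string bc is accepted by P but not by Q.
No shorter string lies in the difference, and bc is the lexicographically first length-2 string in L(P) \ L(Q).

bc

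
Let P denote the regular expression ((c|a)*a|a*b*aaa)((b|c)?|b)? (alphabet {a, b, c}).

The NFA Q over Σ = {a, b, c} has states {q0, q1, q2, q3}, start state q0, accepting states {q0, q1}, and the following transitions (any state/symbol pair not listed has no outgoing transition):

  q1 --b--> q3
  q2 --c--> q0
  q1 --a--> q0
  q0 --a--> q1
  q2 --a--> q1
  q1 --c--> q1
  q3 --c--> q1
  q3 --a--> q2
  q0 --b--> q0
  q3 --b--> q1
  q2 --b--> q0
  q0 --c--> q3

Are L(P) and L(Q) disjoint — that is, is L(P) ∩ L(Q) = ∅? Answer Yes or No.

No

The string a is accepted by both P and Q.
Hence L(P) ∩ L(Q) ≠ ∅.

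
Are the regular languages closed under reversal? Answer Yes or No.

Reverse every transition of an NFA for L, make the old start state the unique accepting state, and add a fresh start state with ε-moves to the old accepting states; this NFA accepts Lᴿ.
So the regular languages are closed under reversal.

Yes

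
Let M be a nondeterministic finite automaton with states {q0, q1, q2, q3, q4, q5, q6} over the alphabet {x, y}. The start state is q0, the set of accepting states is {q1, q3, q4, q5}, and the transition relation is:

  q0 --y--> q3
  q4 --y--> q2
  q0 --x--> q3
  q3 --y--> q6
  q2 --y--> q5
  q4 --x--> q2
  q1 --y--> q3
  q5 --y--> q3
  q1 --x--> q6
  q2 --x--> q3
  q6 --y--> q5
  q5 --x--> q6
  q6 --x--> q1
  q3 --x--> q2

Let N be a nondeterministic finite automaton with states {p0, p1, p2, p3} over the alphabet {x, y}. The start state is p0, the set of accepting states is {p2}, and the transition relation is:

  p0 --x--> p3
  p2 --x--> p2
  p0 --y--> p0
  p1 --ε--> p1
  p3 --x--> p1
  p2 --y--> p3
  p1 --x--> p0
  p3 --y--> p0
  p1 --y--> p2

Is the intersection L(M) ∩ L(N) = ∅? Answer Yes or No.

No

The string xxy is accepted by both M and N.
Hence L(M) ∩ L(N) ≠ ∅.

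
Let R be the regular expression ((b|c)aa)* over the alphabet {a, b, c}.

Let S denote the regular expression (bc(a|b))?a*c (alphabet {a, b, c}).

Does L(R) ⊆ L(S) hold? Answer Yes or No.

No

The empty string ε is in L(R) but not in L(S).
So L(R) ⊄ L(S).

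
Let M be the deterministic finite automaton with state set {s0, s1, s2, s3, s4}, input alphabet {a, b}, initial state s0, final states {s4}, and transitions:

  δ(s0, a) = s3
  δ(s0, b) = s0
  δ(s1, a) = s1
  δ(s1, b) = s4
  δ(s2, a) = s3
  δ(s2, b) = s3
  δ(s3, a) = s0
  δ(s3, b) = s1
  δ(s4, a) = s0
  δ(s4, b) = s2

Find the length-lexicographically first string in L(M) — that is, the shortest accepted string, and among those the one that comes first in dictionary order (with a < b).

abb

A breadth-first search from s0 reaches an accepting state first via the path s0 → s3 → s1 → s4 on input abb.
No string of length < 3 is accepted (BFS exhausts all shorter strings without reaching an accepting state), and abb is the lexicographically least accepting string of length 3.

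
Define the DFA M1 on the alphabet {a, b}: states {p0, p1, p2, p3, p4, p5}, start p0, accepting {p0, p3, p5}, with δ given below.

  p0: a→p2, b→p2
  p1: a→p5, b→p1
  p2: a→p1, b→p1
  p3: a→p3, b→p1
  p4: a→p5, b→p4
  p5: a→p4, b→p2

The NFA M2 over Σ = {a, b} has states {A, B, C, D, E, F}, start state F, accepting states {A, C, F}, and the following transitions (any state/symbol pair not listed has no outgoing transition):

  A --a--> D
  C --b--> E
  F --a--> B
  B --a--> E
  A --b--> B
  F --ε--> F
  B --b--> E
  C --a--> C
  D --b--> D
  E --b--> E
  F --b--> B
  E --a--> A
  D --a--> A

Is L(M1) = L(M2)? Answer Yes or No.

Yes

Exploring the product automaton M1 × M2 from the start pair (p0, F), following both machines on each input symbol, reaches 5 state pairs: (p0, F), (p2, B), (p1, E), (p5, A), (p4, D).
M1 accepts in {p0, p3, p5} and M2 accepts in {A, C, F}. In every reachable pair the two components are either both accepting — (p0, F), (p5, A) — or both non-accepting, so no string is accepted by exactly one of the machines: L(M1) \ L(M2) and L(M2) \ L(M1) are both empty.
Hence every string is accepted by M1 iff it is accepted by M2, and the two languages coincide.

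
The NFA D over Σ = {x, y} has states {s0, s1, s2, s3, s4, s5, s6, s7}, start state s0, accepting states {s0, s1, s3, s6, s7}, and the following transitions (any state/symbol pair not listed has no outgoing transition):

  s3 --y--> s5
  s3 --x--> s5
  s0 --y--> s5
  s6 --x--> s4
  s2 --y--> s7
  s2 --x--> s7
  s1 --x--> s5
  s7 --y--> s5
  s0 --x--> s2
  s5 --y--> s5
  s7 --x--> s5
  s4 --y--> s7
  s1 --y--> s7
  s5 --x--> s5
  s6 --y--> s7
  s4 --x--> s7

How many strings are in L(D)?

3

The useful subgraph on states {s0, s2, s7} is acyclic, so L(D) is finite; the longest accepting path visits 3 useful states, giving maximum string length 2.
Counting accepting paths from s0 by length: 1 of length 0, 2 of length 2. Total 3.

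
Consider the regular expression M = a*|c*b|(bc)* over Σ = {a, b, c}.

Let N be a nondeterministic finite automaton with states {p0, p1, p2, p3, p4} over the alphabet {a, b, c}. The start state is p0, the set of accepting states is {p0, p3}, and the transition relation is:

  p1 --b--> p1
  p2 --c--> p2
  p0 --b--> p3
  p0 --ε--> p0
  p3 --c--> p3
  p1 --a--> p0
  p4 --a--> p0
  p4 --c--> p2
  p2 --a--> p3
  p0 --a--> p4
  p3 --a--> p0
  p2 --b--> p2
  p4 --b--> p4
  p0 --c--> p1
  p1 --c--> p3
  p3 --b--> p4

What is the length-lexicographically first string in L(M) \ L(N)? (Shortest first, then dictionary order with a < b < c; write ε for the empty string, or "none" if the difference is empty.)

a

The string a is accepted by M but not by N.
No shorter string lies in the difference, and a is the lexicographically first length-1 string in L(M) \ L(N).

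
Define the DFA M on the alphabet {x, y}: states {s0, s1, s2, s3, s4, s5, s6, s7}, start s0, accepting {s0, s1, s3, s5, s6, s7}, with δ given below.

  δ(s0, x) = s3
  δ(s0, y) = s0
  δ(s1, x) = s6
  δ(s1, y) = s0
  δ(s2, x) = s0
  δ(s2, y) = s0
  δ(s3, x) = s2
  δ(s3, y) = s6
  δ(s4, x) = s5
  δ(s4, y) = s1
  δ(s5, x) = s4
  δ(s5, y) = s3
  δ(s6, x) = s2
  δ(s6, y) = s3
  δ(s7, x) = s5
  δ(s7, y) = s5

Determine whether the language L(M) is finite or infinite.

infinite

State s0 is reachable from the start and can reach an accepting state, and it lies on the cycle s0 → s0.
Traversing that cycle any number of times yields accepted strings of unbounded length, so the language is infinite.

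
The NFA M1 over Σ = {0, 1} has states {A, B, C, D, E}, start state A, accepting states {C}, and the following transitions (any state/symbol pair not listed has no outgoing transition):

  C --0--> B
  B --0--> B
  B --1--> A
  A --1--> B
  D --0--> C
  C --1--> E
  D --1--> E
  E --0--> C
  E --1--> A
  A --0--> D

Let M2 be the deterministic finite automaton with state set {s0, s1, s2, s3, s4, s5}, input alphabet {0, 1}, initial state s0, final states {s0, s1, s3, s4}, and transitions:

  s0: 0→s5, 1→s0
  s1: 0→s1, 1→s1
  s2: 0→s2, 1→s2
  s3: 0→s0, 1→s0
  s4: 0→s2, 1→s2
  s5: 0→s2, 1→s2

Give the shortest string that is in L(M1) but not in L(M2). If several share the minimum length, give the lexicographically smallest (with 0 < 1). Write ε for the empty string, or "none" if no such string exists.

The string 00 is accepted by M1 but not by M2.
No shorter string lies in the difference, and 00 is the lexicographically first length-2 string in L(M1) \ L(M2).

00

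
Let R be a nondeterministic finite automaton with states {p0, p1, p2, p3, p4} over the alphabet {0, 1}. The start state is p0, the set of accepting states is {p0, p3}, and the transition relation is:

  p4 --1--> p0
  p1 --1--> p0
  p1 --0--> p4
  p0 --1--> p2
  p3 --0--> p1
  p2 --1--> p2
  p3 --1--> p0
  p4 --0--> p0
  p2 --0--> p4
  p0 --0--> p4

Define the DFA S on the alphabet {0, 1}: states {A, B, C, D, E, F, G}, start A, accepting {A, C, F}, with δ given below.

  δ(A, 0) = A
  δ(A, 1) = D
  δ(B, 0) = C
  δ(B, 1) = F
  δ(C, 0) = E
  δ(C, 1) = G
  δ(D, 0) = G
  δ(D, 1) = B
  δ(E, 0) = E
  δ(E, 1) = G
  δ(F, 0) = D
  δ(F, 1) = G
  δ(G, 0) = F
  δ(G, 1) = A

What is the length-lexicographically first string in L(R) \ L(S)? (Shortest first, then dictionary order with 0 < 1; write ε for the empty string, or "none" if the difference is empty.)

The string 01 is accepted by R but not by S.
No shorter string lies in the difference, and 01 is the lexicographically first length-2 string in L(R) \ L(S).

01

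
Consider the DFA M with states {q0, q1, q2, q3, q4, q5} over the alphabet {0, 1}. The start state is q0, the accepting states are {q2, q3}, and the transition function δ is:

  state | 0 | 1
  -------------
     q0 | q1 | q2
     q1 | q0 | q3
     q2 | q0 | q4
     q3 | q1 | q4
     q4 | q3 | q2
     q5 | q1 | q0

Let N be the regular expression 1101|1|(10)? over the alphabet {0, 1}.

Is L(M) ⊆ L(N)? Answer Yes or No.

The string 01 is in L(M) but not in L(N).
So L(M) ⊄ L(N).

No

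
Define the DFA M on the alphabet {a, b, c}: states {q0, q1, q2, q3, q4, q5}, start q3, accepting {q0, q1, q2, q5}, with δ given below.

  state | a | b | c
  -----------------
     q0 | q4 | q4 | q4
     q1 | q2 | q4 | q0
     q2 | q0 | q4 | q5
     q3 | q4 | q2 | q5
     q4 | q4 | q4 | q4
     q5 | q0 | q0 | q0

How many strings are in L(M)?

10

The useful subgraph on states {q0, q2, q3, q5} is acyclic, so L(M) is finite; the longest accepting path visits 4 useful states, giving maximum string length 3.
Counting accepting paths from q3 by length: 2 of length 1, 5 of length 2, 3 of length 3. Total 10.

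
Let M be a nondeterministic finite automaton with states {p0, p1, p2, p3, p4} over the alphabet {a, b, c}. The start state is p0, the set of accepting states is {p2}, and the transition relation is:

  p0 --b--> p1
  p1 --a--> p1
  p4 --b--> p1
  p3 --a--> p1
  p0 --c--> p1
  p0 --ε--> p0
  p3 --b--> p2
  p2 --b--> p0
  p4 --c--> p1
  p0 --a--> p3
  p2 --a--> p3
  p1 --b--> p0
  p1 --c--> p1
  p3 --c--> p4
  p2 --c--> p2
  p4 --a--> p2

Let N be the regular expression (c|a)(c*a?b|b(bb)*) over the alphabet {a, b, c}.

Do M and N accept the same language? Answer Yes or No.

The string abc is accepted by M but rejected by N.
So L(M) ≠ L(N).

No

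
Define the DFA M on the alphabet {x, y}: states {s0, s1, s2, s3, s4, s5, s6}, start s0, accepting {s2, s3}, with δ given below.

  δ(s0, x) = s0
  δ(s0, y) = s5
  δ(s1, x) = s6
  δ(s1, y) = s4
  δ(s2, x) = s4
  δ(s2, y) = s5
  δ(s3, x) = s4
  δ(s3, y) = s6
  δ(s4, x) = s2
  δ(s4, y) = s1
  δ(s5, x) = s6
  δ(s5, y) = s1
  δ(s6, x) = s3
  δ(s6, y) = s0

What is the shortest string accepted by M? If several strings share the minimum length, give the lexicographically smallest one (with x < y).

A breadth-first search from s0 reaches an accepting state first via the path s0 → s5 → s6 → s3 on input yxx.
No string of length < 3 is accepted (BFS exhausts all shorter strings without reaching an accepting state), and yxx is the lexicographically least accepting string of length 3.

yxx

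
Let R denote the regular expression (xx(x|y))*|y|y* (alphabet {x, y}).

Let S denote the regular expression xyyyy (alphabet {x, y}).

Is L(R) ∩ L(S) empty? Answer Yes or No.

Converting the expression R to a DFA (subset construction, then merging equivalent states) gives the minimal DFA with states {r0, r1, r2, r3, r4, r5}, start state r0, accepting states {r0, r2, r5} and transitions r0: x→r1, y→r2; r1: x→r3, y→r4; r2: x→r4, y→r2; r3: x→r5, y→r5; r4: x→r4, y→r4; r5: x→r1, y→r4.
Converting the expression S to a DFA (subset construction, then merging equivalent states) gives the minimal DFA with states {s0, s1, s2, s3, s4, s5, s6}, start state s0, accepting states {s6} and transitions s0: x→s1, y→s2; s1: x→s2, y→s3; s2: x→s2, y→s2; s3: x→s2, y→s4; s4: x→s2, y→s5; s5: x→s2, y→s6; s6: x→s2, y→s2.
Exploring the product automaton R × S from the start pair (r0, s0), following both machines on each input symbol, reaches 11 state pairs: (r0, s0), (r1, s1), (r2, s2), (r3, s2), (r4, s3), (r4, s2), (r5, s2), (r4, s4), (r1, s2), (r4, s5), (r4, s6).
R accepts in {r0, r2, r5} and S accepts in {s6}; no reachable pair has both components accepting, so no string drives both machines to acceptance simultaneously and L(R) ∩ L(S) = ∅.
So no string is accepted by both, and the intersection is empty.

Yes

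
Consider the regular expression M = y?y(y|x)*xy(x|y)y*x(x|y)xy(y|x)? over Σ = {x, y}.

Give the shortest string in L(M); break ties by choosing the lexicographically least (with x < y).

yxyxxxxy

By inspection of the expression, no string of length less than 8 matches, and yxyxxxxy is the lexicographically first match of length 8.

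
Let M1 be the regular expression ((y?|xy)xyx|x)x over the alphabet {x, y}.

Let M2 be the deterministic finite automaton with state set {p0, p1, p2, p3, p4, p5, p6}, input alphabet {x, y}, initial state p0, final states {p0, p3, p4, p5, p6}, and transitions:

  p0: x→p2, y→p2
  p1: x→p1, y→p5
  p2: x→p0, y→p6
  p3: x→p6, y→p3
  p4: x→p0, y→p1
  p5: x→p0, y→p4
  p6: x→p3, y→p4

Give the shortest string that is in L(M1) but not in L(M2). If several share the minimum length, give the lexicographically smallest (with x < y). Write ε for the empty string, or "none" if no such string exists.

The string yxyxx is accepted by M1 but not by M2.
No shorter string lies in the difference, and yxyxx is the lexicographically first length-5 string in L(M1) \ L(M2).

yxyxx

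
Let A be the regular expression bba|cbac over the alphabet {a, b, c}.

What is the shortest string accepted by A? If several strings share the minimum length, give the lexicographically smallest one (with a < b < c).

bba

By inspection of the expression, no string of length less than 3 matches, and bba is the lexicographically first match of length 3.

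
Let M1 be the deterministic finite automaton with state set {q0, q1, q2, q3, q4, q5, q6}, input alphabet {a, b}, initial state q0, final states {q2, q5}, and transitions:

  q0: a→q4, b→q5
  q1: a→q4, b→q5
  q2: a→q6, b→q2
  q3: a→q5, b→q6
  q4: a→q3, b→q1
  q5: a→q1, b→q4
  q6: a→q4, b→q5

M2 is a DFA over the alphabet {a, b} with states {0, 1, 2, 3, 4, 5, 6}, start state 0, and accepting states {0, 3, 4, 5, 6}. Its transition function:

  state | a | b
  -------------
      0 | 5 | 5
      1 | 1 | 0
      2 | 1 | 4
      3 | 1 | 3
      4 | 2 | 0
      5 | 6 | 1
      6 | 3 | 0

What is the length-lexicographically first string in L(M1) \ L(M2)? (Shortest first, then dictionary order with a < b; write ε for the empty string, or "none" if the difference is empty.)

The string bbaa is accepted by M1 but not by M2.
No shorter string lies in the difference, and bbaa is the lexicographically first length-4 string in L(M1) \ L(M2).

bbaa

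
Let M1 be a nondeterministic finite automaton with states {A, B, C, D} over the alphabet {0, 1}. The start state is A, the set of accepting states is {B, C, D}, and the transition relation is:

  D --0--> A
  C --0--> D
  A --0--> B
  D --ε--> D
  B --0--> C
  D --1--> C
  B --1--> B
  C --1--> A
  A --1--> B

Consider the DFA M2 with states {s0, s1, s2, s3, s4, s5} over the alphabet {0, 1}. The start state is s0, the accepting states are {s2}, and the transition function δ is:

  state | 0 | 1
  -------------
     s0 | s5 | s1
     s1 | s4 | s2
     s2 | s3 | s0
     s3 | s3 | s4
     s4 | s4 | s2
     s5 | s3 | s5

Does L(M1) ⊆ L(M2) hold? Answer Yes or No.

The string 0 is in L(M1) but not in L(M2).
So L(M1) ⊄ L(M2).

No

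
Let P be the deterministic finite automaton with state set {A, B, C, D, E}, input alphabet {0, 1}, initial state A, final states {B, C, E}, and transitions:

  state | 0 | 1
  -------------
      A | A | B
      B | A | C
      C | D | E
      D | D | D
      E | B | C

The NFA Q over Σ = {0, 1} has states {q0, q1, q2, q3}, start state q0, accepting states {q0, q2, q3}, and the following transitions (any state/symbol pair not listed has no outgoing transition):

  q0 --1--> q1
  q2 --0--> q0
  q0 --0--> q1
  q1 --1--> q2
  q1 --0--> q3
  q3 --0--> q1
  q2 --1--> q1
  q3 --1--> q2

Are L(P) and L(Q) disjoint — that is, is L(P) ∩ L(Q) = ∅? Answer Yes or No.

No

The string 01 is accepted by both P and Q.
Hence L(P) ∩ L(Q) ≠ ∅.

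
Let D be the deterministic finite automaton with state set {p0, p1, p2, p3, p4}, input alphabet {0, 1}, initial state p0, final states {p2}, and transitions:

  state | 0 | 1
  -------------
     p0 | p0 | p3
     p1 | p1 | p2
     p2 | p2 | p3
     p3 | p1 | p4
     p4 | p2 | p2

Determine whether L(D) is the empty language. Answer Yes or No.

No

The string 101 is accepted: the run p0 → p3 → p1 → p2 ends in the accepting state p2.
Since at least one string is accepted, L(D) is not empty.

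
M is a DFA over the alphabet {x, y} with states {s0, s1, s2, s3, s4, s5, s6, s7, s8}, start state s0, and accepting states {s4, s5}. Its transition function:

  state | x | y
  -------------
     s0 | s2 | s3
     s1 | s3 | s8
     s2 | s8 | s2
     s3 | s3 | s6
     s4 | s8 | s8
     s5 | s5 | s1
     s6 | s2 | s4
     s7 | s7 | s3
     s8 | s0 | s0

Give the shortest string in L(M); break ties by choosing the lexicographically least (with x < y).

yyy

A breadth-first search from s0 reaches an accepting state first via the path s0 → s3 → s6 → s4 on input yyy.
No string of length < 3 is accepted (BFS exhausts all shorter strings without reaching an accepting state), and yyy is the lexicographically least accepting string of length 3.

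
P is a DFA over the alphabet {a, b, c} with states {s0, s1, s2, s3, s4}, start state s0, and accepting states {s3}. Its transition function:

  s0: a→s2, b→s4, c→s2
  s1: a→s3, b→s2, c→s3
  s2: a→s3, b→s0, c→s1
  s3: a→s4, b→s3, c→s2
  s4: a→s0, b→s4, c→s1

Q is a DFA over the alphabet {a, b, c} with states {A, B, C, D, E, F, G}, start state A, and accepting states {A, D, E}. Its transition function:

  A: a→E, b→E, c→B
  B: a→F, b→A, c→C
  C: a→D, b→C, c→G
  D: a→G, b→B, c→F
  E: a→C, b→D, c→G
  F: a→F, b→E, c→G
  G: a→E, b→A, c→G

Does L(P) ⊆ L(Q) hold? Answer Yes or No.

No

The string aa is in L(P) but not in L(Q).
So L(P) ⊄ L(Q).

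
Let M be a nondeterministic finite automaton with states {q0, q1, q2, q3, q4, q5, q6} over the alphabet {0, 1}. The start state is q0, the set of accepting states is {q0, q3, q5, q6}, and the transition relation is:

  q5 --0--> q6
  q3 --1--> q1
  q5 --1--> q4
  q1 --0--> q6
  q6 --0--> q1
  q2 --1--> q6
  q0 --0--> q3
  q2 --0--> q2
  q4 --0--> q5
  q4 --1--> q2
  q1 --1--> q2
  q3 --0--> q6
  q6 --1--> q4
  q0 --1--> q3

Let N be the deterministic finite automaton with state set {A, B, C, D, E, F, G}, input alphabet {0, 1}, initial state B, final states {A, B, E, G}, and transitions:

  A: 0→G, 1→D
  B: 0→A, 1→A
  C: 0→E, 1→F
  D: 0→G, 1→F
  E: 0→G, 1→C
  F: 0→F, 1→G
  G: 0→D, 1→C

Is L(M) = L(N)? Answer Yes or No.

Yes

Exploring the product automaton M × N from the start pair (q0, B), following both machines on each input symbol, reaches 7 state pairs: (q0, B), (q3, A), (q6, G), (q1, D), (q4, C), (q2, F), (q5, E).
M accepts in {q0, q3, q5, q6} and N accepts in {A, B, E, G}. In every reachable pair the two components are either both accepting — (q0, B), (q3, A), (q6, G), (q5, E) — or both non-accepting, so no string is accepted by exactly one of the machines: L(M) \ L(N) and L(N) \ L(M) are both empty.
Hence every string is accepted by M iff it is accepted by N, and the two languages coincide.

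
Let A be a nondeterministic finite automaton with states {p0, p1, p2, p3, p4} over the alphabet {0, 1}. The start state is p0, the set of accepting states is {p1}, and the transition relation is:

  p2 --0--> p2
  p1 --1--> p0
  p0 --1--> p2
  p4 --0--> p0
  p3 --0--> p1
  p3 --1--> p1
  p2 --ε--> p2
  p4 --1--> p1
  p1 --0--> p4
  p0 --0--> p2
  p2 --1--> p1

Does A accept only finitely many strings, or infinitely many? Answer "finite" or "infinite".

State p0 is reachable from the start and can reach an accepting state, and it lies on the cycle p0 → p2 → p1 → p0.
Traversing that cycle any number of times yields accepted strings of unbounded length, so the language is infinite.

infinite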